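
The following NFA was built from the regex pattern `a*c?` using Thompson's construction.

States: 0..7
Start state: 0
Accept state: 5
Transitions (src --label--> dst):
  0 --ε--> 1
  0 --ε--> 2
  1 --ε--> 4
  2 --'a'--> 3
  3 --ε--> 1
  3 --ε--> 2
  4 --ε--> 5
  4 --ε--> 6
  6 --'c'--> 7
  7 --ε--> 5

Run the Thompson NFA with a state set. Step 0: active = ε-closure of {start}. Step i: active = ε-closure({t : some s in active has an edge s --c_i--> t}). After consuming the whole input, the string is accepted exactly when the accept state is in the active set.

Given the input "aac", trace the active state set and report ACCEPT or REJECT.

Answer: ACCEPT

Trace:
start: ε-closure({0}) = {0,1,2,4,5,6}
'a' @ 1: {1,2,3,4,5,6}  ✓accept
'a' @ 2: {1,2,3,4,5,6}  ✓accept
'c' @ 3: {5,7}  ✓accept
after full input: {5,7}  (accept=5 in)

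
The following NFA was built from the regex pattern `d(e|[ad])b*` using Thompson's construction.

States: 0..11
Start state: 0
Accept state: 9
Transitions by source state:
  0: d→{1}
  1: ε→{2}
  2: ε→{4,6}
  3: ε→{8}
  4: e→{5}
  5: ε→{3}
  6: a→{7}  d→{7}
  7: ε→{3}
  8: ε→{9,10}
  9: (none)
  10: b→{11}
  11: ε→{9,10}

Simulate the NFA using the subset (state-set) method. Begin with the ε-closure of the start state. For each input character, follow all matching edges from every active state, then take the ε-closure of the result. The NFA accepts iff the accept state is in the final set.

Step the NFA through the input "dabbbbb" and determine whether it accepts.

Answer: ACCEPT

Trace:
initial (ε-close {0}): {0}
'd' @ 1: {1,2,4,6}
'a' @ 2: {3,7,8,9,10}  (accept∈set)
'b' @ 3: {9,10,11}  (accept∈set)
'b' @ 4: {9,10,11}  (accept∈set)
'b' @ 5: {9,10,11}  (accept∈set)
'b' @ 6: {9,10,11}  (accept∈set)
'b' @ 7: {9,10,11}  (accept∈set)
end set {9,10,11} — state 9 in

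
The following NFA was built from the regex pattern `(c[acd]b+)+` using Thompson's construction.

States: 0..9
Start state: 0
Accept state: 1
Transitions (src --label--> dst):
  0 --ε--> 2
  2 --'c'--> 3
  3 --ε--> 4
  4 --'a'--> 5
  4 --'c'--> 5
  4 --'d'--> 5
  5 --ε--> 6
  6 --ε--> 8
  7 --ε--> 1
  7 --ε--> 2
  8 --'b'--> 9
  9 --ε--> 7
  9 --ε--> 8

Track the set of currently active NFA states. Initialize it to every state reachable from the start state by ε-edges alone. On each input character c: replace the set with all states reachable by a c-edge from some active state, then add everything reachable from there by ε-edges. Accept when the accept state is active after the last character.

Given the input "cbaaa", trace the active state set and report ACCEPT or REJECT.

initial (ε-close {0}): {0,2}
'c' @ 1: {3,4}
'b' @ 2: {}  — no active states
rest 'aaa' ignored (set empty)
after full input: {}  (accept=1 not in)

Answer: REJECT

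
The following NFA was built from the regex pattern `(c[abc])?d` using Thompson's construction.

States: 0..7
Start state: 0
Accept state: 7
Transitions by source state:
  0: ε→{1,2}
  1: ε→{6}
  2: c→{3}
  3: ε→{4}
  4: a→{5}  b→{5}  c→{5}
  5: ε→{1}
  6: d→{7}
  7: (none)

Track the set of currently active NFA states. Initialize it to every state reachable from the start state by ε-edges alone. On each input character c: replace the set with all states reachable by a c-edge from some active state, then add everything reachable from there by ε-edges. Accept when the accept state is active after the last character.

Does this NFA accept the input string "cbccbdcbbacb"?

Answer: REJECT

Steps:
start: ε-closure({0}) = {0,1,2,6}
'c' @ 1: {3,4}
'b' @ 2: {1,5,6}
'c' @ 3: {}  — state set empty
rest 'cbdcbbacb' ignored (set empty)
after full input: {}  (accept=7 not in)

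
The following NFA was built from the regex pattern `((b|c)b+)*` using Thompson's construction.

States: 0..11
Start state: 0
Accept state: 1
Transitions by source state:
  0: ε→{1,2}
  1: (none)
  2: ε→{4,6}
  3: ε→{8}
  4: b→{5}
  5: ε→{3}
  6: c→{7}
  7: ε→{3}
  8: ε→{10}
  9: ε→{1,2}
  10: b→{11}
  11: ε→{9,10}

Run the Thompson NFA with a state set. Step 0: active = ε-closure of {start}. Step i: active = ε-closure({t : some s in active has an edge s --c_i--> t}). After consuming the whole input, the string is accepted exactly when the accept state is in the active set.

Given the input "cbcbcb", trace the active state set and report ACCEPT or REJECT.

Answer: ACCEPT

Steps:
S₀ = ε-closure({0}) = {0,1,2,4,6}
'c' @ 1: {3,7,8,10}
'b' @ 2: {1,2,4,6,9,10,11}  [accepting]
'c' @ 3: {3,7,8,10}
'b' @ 4: {1,2,4,6,9,10,11}  [accepting]
'c' @ 5: {3,7,8,10}
'b' @ 6: {1,2,4,6,9,10,11}  [accepting]
final: {1,2,4,6,9,10,11}; accept 1 in set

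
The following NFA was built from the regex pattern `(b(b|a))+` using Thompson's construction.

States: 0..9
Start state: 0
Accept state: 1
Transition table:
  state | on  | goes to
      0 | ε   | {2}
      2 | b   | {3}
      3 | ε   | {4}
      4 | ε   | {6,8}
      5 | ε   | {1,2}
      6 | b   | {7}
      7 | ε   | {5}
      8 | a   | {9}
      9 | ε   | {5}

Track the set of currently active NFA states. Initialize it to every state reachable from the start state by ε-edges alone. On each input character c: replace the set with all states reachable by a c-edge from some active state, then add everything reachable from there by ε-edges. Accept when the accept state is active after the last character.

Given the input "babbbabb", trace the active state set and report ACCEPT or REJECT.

Answer: ACCEPT

Trace:
S₀ = ε-closure({0}) = {0,2}
'b' @ 1: {3,4,6,8}
'a' @ 2: {1,2,5,9}  (accept∈set)
'b' @ 3: {3,4,6,8}
'b' @ 4: {1,2,5,7}  (accept∈set)
'b' @ 5: {3,4,6,8}
'a' @ 6: {1,2,5,9}  (accept∈set)
'b' @ 7: {3,4,6,8}
'b' @ 8: {1,2,5,7}  (accept∈set)
end set {1,2,5,7} — state 1 in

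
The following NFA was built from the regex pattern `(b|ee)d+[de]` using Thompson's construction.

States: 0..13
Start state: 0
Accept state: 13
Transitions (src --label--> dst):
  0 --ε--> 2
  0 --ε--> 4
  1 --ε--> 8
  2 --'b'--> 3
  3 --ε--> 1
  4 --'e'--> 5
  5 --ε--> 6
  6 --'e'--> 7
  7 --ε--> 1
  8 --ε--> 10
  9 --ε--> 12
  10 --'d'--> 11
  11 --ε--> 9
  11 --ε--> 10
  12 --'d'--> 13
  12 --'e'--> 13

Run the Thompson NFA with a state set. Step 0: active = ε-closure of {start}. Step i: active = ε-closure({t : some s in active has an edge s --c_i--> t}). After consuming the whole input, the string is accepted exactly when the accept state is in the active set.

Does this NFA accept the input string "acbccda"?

Answer: REJECT

Derivation:
S₀ = ε-closure({0}) = {0,2,4}
'a' @ 1: {}  — state set empty
rest 'cbccda' ignored (set empty)
final: {}; accept 13 not in set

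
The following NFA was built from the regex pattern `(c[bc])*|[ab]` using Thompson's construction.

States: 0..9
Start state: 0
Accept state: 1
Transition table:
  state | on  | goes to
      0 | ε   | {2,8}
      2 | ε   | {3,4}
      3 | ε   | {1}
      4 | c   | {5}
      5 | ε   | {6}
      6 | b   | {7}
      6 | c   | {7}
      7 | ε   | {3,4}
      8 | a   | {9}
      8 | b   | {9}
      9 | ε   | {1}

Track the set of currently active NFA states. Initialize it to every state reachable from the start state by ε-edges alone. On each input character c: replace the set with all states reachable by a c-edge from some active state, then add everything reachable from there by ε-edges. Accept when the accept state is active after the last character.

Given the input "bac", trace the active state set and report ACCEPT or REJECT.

S₀ = ε-closure({0}) = {0,1,2,3,4,8}
'b' @ 1: {1,9}  (accept∈set)
'a' @ 2: {}  — dead — no transitions
rest 'c' ignored (set empty)
after full input: {}  (accept=1 not in)

Answer: REJECT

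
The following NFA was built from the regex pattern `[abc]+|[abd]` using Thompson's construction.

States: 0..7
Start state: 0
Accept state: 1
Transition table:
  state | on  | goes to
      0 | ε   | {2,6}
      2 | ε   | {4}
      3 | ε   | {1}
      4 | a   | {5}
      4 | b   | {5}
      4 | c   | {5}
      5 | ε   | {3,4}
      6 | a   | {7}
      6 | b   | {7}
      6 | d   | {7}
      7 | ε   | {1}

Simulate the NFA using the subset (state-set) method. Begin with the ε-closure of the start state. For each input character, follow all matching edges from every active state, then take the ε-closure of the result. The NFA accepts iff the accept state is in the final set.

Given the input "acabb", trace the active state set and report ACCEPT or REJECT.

Answer: ACCEPT

Derivation:
start: ε-closure({0}) = {0,2,4,6}
'a' @ 1: {1,3,4,5,7}  [accepting]
'c' @ 2: {1,3,4,5}  [accepting]
'a' @ 3: {1,3,4,5}  [accepting]
'b' @ 4: {1,3,4,5}  [accepting]
'b' @ 5: {1,3,4,5}  [accepting]
after full input: {1,3,4,5}  (accept=1 in)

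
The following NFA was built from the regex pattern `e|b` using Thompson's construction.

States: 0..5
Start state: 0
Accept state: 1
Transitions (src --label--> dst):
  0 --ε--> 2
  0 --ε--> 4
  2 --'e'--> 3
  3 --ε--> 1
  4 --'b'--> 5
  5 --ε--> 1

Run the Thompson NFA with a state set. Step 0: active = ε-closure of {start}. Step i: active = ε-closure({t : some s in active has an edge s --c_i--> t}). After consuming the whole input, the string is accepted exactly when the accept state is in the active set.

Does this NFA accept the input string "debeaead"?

start: ε-closure({0}) = {0,2,4}
'd' @ 1: {}  — dead — no transitions
rest 'ebeaead' ignored (set empty)
after full input: {}  (accept=1 not in)

Answer: REJECT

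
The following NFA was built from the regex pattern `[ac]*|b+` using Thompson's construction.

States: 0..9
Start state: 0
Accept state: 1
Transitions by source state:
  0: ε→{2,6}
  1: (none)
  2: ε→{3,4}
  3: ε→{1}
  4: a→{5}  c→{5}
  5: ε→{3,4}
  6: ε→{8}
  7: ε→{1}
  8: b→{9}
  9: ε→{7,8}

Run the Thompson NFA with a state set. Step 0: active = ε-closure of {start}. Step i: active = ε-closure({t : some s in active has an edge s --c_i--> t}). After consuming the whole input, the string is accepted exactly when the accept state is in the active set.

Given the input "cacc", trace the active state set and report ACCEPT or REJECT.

Answer: ACCEPT

Steps:
S₀ = ε-closure({0}) = {0,1,2,3,4,6,8}
'c' @ 1: {1,3,4,5}  [accepting]
'a' @ 2: {1,3,4,5}  [accepting]
'c' @ 3: {1,3,4,5}  [accepting]
'c' @ 4: {1,3,4,5}  [accepting]
end set {1,3,4,5} — state 1 in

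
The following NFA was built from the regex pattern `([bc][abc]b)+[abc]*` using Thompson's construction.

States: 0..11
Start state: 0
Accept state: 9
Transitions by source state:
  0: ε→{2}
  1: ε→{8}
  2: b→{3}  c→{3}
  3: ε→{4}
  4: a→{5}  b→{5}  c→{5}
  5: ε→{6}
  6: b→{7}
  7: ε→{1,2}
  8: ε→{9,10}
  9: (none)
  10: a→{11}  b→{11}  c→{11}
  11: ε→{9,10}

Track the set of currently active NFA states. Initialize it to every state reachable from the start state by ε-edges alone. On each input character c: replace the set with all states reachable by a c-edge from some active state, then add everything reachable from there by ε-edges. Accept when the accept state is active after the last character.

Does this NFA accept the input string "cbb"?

Answer: ACCEPT

Steps:
initial (ε-close {0}): {0,2}
'c' @ 1: {3,4}
'b' @ 2: {5,6}
'b' @ 3: {1,2,7,8,9,10}  ✓accept
end set {1,2,7,8,9,10} — state 9 in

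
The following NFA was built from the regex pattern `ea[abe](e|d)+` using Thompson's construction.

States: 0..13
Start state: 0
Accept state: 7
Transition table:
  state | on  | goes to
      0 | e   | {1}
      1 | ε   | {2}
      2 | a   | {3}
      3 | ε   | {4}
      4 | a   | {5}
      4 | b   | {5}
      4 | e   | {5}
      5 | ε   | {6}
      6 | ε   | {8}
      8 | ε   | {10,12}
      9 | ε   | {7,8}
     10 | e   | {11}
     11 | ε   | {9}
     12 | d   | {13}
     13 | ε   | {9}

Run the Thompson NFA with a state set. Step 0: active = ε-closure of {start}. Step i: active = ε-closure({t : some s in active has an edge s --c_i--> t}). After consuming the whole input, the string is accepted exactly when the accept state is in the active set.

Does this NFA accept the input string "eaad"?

Answer: ACCEPT

Steps:
initial (ε-close {0}): {0}
'e' @ 1: {1,2}
'a' @ 2: {3,4}
'a' @ 3: {5,6,8,10,12}
'd' @ 4: {7,8,9,10,12,13}  [accepting]
final: {7,8,9,10,12,13}; accept 7 in set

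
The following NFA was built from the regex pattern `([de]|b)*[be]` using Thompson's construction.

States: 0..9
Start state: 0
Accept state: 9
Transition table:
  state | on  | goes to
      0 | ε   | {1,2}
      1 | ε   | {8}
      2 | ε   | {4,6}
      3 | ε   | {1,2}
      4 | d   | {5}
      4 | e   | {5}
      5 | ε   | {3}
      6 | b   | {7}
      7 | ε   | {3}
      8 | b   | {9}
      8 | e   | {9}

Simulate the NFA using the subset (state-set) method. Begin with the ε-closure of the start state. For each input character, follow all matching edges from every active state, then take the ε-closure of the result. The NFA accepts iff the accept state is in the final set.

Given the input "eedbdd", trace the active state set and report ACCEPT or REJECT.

S₀ = ε-closure({0}) = {0,1,2,4,6,8}
'e' @ 1: {1,2,3,4,5,6,8,9}  [accepting]
'e' @ 2: {1,2,3,4,5,6,8,9}  [accepting]
'd' @ 3: {1,2,3,4,5,6,8}
'b' @ 4: {1,2,3,4,6,7,8,9}  [accepting]
'd' @ 5: {1,2,3,4,5,6,8}
'd' @ 6: {1,2,3,4,5,6,8}
end set {1,2,3,4,5,6,8} — state 9 not in

Answer: REJECT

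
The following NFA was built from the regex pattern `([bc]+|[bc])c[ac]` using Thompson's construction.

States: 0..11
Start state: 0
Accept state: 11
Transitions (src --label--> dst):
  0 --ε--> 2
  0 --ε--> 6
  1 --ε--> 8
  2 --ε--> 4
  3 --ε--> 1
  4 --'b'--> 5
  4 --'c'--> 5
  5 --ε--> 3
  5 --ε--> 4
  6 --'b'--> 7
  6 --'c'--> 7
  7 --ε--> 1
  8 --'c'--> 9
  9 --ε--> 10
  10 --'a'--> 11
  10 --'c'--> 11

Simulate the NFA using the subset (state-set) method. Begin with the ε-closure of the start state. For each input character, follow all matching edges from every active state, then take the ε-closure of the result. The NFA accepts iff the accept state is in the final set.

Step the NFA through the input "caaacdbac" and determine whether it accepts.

Answer: REJECT

Steps:
S₀ = ε-closure({0}) = {0,2,4,6}
'c' @ 1: {1,3,4,5,7,8}
'a' @ 2: {}  — no active states
rest 'aacdbac' ignored (set empty)
end set {} — state 11 not in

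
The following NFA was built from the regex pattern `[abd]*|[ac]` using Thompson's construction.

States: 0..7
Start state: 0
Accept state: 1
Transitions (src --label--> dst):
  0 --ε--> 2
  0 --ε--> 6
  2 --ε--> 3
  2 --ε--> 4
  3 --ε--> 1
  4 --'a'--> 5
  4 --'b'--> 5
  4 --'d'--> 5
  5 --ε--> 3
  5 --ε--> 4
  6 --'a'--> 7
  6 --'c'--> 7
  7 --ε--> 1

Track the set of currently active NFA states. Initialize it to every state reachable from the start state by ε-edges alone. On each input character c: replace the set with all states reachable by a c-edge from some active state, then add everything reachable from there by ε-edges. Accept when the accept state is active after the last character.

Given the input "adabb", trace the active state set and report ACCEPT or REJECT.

Answer: ACCEPT

Trace:
S₀ = ε-closure({0}) = {0,1,2,3,4,6}
'a' @ 1: {1,3,4,5,7}  ✓accept
'd' @ 2: {1,3,4,5}  ✓accept
'a' @ 3: {1,3,4,5}  ✓accept
'b' @ 4: {1,3,4,5}  ✓accept
'b' @ 5: {1,3,4,5}  ✓accept
final: {1,3,4,5}; accept 1 in set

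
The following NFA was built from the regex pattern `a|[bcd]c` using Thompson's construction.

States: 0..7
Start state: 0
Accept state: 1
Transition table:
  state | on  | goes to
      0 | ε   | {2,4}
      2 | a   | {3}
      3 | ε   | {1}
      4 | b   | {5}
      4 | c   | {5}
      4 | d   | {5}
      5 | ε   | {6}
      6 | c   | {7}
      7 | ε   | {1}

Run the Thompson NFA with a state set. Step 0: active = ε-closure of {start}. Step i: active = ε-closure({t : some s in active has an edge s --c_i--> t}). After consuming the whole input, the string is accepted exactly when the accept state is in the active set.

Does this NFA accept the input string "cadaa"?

initial (ε-close {0}): {0,2,4}
'c' @ 1: {5,6}
'a' @ 2: {}  — dead — no transitions
rest 'daa' ignored (set empty)
final: {}; accept 1 not in set

Answer: REJECT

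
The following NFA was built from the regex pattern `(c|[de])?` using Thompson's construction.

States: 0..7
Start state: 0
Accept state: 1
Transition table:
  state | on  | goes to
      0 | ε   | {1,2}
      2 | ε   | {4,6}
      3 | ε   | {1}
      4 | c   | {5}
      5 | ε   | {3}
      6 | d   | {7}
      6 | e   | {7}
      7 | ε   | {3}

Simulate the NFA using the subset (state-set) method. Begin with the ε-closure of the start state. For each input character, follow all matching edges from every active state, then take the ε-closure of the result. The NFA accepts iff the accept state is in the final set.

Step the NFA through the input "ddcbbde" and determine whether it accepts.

Answer: REJECT

Trace:
S₀ = ε-closure({0}) = {0,1,2,4,6}
'd' @ 1: {1,3,7}  (accept∈set)
'd' @ 2: {}  — no active states
rest 'cbbde' ignored (set empty)
final: {}; accept 1 not in set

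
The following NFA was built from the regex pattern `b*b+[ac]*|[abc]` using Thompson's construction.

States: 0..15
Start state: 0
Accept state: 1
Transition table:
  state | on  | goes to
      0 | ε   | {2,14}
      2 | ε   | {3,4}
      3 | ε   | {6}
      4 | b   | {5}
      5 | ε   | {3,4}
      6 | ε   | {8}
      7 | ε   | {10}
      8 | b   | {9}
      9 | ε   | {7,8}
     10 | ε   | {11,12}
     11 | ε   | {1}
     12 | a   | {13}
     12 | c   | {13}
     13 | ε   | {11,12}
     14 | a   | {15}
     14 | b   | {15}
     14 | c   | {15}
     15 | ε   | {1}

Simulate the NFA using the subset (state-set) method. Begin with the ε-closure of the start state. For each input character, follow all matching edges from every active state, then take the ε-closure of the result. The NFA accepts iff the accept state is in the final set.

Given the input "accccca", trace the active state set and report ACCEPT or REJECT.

Answer: REJECT

Trace:
initial (ε-close {0}): {0,2,3,4,6,8,14}
'a' @ 1: {1,15}  (accept∈set)
'c' @ 2: {}  — state set empty
rest 'cccca' ignored (set empty)
end set {} — state 1 not in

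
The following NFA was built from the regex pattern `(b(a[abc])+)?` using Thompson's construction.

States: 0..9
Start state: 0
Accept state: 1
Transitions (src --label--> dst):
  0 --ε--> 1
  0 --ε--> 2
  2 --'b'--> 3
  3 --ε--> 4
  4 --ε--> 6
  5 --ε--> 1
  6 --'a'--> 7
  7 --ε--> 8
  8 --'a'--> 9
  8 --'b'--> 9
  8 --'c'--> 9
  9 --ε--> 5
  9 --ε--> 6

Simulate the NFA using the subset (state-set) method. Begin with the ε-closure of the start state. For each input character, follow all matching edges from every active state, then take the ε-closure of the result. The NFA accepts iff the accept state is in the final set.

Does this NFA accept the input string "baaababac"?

Answer: ACCEPT

Steps:
start: ε-closure({0}) = {0,1,2}
'b' @ 1: {3,4,6}
'a' @ 2: {7,8}
'a' @ 3: {1,5,6,9}  [accepting]
'a' @ 4: {7,8}
'b' @ 5: {1,5,6,9}  [accepting]
'a' @ 6: {7,8}
'b' @ 7: {1,5,6,9}  [accepting]
'a' @ 8: {7,8}
'c' @ 9: {1,5,6,9}  [accepting]
end set {1,5,6,9} — state 1 in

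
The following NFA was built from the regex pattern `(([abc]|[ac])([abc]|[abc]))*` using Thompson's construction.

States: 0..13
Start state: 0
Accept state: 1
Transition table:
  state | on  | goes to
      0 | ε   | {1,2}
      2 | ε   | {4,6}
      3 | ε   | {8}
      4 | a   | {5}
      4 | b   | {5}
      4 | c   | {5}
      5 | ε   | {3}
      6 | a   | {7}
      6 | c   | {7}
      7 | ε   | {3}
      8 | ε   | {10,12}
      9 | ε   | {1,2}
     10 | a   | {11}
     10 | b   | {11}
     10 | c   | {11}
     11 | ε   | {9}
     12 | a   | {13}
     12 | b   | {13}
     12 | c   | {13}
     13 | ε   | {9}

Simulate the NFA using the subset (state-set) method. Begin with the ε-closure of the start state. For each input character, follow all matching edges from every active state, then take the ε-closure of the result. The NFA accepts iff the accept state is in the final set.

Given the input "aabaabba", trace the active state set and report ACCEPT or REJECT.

start: ε-closure({0}) = {0,1,2,4,6}
'a' @ 1: {3,5,7,8,10,12}
'a' @ 2: {1,2,4,6,9,11,13}  [accepting]
'b' @ 3: {3,5,8,10,12}
'a' @ 4: {1,2,4,6,9,11,13}  [accepting]
'a' @ 5: {3,5,7,8,10,12}
'b' @ 6: {1,2,4,6,9,11,13}  [accepting]
'b' @ 7: {3,5,8,10,12}
'a' @ 8: {1,2,4,6,9,11,13}  [accepting]
after full input: {1,2,4,6,9,11,13}  (accept=1 in)

Answer: ACCEPT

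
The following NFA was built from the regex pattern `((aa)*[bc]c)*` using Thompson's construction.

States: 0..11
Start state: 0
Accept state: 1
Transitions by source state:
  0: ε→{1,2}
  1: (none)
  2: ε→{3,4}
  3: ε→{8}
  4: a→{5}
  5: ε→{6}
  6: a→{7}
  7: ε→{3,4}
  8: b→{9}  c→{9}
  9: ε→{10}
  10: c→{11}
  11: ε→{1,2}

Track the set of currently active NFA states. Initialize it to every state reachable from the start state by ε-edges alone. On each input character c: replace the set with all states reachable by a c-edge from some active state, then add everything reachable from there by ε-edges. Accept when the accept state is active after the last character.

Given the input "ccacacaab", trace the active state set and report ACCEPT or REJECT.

S₀ = ε-closure({0}) = {0,1,2,3,4,8}
'c' @ 1: {9,10}
'c' @ 2: {1,2,3,4,8,11}  (accept∈set)
'a' @ 3: {5,6}
'c' @ 4: {}  — state set empty
rest 'acaab' ignored (set empty)
end set {} — state 1 not in

Answer: REJECT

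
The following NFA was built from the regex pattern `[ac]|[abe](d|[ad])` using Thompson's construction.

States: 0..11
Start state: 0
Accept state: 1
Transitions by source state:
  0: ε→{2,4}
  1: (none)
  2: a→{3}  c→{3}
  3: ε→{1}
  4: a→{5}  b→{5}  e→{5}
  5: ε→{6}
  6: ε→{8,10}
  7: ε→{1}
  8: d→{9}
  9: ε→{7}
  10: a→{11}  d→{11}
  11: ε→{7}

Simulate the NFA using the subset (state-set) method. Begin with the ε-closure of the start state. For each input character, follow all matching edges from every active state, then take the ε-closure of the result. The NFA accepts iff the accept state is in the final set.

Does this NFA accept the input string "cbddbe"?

start: ε-closure({0}) = {0,2,4}
'c' @ 1: {1,3}  (accept∈set)
'b' @ 2: {}  — dead — no transitions
rest 'ddbe' ignored (set empty)
final: {}; accept 1 not in set

Answer: REJECT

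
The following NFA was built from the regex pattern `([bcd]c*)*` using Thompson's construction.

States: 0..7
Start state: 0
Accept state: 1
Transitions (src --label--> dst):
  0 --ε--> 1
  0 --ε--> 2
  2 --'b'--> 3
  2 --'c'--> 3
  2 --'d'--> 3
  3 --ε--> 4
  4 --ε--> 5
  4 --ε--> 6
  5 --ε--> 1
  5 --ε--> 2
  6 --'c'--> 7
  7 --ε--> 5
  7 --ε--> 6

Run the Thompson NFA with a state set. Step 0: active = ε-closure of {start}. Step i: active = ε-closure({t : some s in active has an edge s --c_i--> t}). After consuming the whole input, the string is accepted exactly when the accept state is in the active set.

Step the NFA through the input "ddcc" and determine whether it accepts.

Answer: ACCEPT

Steps:
initial (ε-close {0}): {0,1,2}
'd' @ 1: {1,2,3,4,5,6}  ✓accept
'd' @ 2: {1,2,3,4,5,6}  ✓accept
'c' @ 3: {1,2,3,4,5,6,7}  ✓accept
'c' @ 4: {1,2,3,4,5,6,7}  ✓accept
end set {1,2,3,4,5,6,7} — state 1 in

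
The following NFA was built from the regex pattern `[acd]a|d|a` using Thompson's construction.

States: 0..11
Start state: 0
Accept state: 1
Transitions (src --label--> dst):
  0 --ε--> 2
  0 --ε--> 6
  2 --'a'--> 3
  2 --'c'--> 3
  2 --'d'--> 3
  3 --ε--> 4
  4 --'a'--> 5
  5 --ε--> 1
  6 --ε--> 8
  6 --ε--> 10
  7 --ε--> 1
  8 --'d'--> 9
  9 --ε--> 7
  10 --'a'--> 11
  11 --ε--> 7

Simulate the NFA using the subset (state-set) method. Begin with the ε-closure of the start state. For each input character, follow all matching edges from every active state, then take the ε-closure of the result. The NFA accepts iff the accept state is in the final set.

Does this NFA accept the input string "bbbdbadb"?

Answer: REJECT

Steps:
S₀ = ε-closure({0}) = {0,2,6,8,10}
'b' @ 1: {}  — dead — no transitions
rest 'bbdbadb' ignored (set empty)
final: {}; accept 1 not in set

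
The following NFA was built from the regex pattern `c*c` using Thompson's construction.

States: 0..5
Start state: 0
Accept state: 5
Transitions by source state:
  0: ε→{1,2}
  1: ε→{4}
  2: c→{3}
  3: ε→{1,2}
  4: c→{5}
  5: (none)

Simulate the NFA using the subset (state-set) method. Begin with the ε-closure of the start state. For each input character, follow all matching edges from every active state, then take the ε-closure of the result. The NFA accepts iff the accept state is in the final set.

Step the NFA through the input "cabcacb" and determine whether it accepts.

S₀ = ε-closure({0}) = {0,1,2,4}
'c' @ 1: {1,2,3,4,5}  [accepting]
'a' @ 2: {}  — dead — no transitions
rest 'bcacb' ignored (set empty)
end set {} — state 5 not in

Answer: REJECT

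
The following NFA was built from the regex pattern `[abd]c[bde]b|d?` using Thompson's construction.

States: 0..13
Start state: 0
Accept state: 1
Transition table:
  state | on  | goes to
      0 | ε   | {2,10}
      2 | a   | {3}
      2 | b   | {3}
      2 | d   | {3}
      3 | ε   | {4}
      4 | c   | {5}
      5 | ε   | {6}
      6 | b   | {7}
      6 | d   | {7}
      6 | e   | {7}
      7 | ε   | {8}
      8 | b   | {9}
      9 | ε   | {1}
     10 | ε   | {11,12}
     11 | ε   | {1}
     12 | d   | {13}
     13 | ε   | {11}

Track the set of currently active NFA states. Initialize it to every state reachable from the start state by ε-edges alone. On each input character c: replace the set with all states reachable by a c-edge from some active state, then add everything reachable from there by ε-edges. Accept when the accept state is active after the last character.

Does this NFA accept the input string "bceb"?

start: ε-closure({0}) = {0,1,2,10,11,12}
'b' @ 1: {3,4}
'c' @ 2: {5,6}
'e' @ 3: {7,8}
'b' @ 4: {1,9}  (accept∈set)
end set {1,9} — state 1 in

Answer: ACCEPT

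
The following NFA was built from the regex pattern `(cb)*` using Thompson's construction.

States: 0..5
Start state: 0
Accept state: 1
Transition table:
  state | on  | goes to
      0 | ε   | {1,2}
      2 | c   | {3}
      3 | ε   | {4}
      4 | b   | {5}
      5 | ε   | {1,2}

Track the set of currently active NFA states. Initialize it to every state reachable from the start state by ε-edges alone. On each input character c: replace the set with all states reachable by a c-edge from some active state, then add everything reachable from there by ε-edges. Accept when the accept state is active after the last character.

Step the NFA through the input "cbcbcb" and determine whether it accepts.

S₀ = ε-closure({0}) = {0,1,2}
'c' @ 1: {3,4}
'b' @ 2: {1,2,5}  ✓accept
'c' @ 3: {3,4}
'b' @ 4: {1,2,5}  ✓accept
'c' @ 5: {3,4}
'b' @ 6: {1,2,5}  ✓accept
final: {1,2,5}; accept 1 in set

Answer: ACCEPT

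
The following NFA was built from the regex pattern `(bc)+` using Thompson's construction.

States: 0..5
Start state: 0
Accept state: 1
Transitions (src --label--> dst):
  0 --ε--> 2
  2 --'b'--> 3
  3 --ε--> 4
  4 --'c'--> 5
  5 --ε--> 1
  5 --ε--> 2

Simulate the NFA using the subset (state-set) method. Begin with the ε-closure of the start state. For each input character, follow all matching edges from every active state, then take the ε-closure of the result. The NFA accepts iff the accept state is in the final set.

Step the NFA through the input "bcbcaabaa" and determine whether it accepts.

Answer: REJECT

Derivation:
S₀ = ε-closure({0}) = {0,2}
'b' @ 1: {3,4}
'c' @ 2: {1,2,5}  (accept∈set)
'b' @ 3: {3,4}
'c' @ 4: {1,2,5}  (accept∈set)
'a' @ 5: {}  — state set empty
rest 'abaa' ignored (set empty)
after full input: {}  (accept=1 not in)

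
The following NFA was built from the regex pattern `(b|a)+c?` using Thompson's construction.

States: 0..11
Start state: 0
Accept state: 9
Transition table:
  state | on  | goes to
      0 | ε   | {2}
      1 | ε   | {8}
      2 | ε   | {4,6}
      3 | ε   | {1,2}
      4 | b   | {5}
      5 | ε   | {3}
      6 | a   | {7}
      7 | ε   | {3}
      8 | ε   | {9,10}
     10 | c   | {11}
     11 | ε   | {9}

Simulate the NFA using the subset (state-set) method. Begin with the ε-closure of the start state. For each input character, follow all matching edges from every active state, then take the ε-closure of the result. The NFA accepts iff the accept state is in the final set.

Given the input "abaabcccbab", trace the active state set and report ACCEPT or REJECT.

start: ε-closure({0}) = {0,2,4,6}
'a' @ 1: {1,2,3,4,6,7,8,9,10}  ✓accept
'b' @ 2: {1,2,3,4,5,6,8,9,10}  ✓accept
'a' @ 3: {1,2,3,4,6,7,8,9,10}  ✓accept
'a' @ 4: {1,2,3,4,6,7,8,9,10}  ✓accept
'b' @ 5: {1,2,3,4,5,6,8,9,10}  ✓accept
'c' @ 6: {9,11}  ✓accept
'c' @ 7: {}  — no active states
rest 'cbab' ignored (set empty)
after full input: {}  (accept=9 not in)

Answer: REJECT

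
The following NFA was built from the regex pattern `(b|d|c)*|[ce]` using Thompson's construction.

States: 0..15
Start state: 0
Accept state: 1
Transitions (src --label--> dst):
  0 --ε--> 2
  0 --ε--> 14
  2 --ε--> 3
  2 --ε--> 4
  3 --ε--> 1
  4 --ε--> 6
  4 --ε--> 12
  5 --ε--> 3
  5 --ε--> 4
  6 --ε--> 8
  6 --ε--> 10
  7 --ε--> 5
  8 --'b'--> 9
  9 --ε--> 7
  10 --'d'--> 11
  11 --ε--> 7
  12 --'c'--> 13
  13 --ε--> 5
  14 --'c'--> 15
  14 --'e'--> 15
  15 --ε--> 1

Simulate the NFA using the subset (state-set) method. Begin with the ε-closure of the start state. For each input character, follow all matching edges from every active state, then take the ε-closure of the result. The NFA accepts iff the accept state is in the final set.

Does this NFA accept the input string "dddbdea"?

Answer: REJECT

Derivation:
S₀ = ε-closure({0}) = {0,1,2,3,4,6,8,10,12,14}
'd' @ 1: {1,3,4,5,6,7,8,10,11,12}  ✓accept
'd' @ 2: {1,3,4,5,6,7,8,10,11,12}  ✓accept
'd' @ 3: {1,3,4,5,6,7,8,10,11,12}  ✓accept
'b' @ 4: {1,3,4,5,6,7,8,9,10,12}  ✓accept
'd' @ 5: {1,3,4,5,6,7,8,10,11,12}  ✓accept
'e' @ 6: {}  — dead — no transitions
rest 'a' ignored (set empty)
after full input: {}  (accept=1 not in)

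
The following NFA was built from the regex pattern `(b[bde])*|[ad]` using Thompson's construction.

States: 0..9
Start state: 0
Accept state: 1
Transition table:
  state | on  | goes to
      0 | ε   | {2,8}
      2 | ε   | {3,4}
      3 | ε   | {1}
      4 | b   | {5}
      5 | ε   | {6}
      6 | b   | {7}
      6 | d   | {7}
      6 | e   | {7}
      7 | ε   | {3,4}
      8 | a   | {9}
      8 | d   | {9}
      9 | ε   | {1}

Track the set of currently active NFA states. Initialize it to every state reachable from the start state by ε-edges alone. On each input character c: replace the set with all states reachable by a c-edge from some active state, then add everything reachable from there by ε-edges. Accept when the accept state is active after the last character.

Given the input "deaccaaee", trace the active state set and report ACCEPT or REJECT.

Answer: REJECT

Trace:
S₀ = ε-closure({0}) = {0,1,2,3,4,8}
'd' @ 1: {1,9}  (accept∈set)
'e' @ 2: {}  — state set empty
rest 'accaaee' ignored (set empty)
end set {} — state 1 not in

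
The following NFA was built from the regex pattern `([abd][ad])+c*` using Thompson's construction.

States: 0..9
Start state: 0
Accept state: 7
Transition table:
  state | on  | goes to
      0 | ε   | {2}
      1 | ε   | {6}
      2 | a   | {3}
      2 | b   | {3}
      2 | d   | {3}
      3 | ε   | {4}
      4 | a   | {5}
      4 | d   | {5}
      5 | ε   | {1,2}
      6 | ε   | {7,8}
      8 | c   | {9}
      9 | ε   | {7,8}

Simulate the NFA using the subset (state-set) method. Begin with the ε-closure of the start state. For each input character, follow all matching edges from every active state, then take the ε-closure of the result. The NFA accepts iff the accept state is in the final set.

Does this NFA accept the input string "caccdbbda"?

Answer: REJECT

Derivation:
initial (ε-close {0}): {0,2}
'c' @ 1: {}  — dead — no transitions
rest 'accdbbda' ignored (set empty)
after full input: {}  (accept=7 not in)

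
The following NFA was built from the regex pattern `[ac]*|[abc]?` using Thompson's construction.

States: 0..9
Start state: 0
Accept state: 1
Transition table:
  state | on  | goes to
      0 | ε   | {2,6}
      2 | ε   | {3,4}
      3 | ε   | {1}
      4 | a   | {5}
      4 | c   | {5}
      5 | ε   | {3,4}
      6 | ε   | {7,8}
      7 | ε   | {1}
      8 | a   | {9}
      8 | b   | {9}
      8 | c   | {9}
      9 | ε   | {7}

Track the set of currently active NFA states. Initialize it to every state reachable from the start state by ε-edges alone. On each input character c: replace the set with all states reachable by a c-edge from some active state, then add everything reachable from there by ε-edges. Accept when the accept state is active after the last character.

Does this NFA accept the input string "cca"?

Answer: ACCEPT

Derivation:
S₀ = ε-closure({0}) = {0,1,2,3,4,6,7,8}
'c' @ 1: {1,3,4,5,7,9}  ✓accept
'c' @ 2: {1,3,4,5}  ✓accept
'a' @ 3: {1,3,4,5}  ✓accept
after full input: {1,3,4,5}  (accept=1 in)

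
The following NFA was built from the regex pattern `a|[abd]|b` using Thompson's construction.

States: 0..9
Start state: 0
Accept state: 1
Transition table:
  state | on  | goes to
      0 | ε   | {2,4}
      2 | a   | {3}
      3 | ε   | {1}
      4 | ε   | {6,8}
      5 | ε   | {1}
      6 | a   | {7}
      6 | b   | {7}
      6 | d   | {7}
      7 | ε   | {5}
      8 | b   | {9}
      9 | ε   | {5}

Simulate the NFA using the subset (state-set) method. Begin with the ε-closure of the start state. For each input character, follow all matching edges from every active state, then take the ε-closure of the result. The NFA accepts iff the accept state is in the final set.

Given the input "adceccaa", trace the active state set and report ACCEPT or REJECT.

initial (ε-close {0}): {0,2,4,6,8}
'a' @ 1: {1,3,5,7}  ✓accept
'd' @ 2: {}  — no active states
rest 'ceccaa' ignored (set empty)
after full input: {}  (accept=1 not in)

Answer: REJECT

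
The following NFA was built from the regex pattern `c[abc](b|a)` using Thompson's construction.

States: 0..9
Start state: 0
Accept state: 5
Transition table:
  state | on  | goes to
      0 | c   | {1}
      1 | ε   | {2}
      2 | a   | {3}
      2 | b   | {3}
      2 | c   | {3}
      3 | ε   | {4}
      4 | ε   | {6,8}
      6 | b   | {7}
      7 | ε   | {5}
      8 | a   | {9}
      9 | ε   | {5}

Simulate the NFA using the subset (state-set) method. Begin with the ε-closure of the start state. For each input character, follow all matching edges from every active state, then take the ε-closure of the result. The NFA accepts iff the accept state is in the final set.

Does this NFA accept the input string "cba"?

S₀ = ε-closure({0}) = {0}
'c' @ 1: {1,2}
'b' @ 2: {3,4,6,8}
'a' @ 3: {5,9}  ✓accept
after full input: {5,9}  (accept=5 in)

Answer: ACCEPT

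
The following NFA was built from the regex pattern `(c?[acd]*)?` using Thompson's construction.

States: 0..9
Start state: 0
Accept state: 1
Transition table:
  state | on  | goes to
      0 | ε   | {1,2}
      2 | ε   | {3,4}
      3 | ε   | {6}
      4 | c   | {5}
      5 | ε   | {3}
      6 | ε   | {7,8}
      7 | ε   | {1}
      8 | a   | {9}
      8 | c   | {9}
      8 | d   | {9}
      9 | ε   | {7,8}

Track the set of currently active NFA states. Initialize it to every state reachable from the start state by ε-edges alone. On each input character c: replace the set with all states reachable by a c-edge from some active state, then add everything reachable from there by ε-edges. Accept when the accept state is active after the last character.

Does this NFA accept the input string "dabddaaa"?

start: ε-closure({0}) = {0,1,2,3,4,6,7,8}
'd' @ 1: {1,7,8,9}  (accept∈set)
'a' @ 2: {1,7,8,9}  (accept∈set)
'b' @ 3: {}  — no active states
rest 'ddaaa' ignored (set empty)
final: {}; accept 1 not in set

Answer: REJECT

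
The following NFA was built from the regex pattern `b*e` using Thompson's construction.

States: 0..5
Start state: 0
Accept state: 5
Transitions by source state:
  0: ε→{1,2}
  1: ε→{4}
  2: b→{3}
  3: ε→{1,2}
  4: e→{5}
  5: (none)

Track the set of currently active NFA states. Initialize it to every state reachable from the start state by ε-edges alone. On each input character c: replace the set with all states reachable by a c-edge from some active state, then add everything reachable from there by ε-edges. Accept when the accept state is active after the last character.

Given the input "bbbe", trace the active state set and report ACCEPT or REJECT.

Answer: ACCEPT

Derivation:
start: ε-closure({0}) = {0,1,2,4}
'b' @ 1: {1,2,3,4}
'b' @ 2: {1,2,3,4}
'b' @ 3: {1,2,3,4}
'e' @ 4: {5}  (accept∈set)
final: {5}; accept 5 in set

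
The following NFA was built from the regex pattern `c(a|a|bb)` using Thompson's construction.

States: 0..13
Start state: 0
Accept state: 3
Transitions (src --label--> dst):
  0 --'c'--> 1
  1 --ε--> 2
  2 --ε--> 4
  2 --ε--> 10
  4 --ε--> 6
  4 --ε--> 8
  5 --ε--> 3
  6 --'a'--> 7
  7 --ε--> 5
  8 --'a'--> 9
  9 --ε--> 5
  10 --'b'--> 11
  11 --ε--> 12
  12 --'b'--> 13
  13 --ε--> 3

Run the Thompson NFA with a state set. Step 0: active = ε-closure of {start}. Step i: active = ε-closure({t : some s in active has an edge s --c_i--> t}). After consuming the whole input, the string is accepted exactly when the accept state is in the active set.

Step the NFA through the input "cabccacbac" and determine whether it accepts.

Answer: REJECT

Trace:
S₀ = ε-closure({0}) = {0}
'c' @ 1: {1,2,4,6,8,10}
'a' @ 2: {3,5,7,9}  (accept∈set)
'b' @ 3: {}  — no active states
rest 'ccacbac' ignored (set empty)
end set {} — state 3 not in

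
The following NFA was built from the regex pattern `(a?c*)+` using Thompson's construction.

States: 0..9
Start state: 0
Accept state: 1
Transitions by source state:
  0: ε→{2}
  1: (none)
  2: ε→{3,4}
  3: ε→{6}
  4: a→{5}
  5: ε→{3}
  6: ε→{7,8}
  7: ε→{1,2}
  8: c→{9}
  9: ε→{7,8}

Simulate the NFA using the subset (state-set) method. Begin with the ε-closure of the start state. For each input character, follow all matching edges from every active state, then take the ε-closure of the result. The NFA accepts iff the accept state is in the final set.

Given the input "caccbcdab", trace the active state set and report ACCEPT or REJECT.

S₀ = ε-closure({0}) = {0,1,2,3,4,6,7,8}
'c' @ 1: {1,2,3,4,6,7,8,9}  [accepting]
'a' @ 2: {1,2,3,4,5,6,7,8}  [accepting]
'c' @ 3: {1,2,3,4,6,7,8,9}  [accepting]
'c' @ 4: {1,2,3,4,6,7,8,9}  [accepting]
'b' @ 5: {}  — no active states
rest 'cdab' ignored (set empty)
final: {}; accept 1 not in set

Answer: REJECT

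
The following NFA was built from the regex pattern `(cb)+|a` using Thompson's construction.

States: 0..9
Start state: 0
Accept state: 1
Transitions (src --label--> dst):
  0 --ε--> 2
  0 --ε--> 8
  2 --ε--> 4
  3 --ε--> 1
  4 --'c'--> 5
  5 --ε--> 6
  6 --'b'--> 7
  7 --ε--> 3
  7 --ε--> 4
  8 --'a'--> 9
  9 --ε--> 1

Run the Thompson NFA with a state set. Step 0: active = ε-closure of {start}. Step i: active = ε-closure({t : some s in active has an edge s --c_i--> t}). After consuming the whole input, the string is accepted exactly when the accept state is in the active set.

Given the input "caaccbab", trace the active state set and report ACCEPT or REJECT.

Answer: REJECT

Steps:
S₀ = ε-closure({0}) = {0,2,4,8}
'c' @ 1: {5,6}
'a' @ 2: {}  — dead — no transitions
rest 'accbab' ignored (set empty)
end set {} — state 1 not in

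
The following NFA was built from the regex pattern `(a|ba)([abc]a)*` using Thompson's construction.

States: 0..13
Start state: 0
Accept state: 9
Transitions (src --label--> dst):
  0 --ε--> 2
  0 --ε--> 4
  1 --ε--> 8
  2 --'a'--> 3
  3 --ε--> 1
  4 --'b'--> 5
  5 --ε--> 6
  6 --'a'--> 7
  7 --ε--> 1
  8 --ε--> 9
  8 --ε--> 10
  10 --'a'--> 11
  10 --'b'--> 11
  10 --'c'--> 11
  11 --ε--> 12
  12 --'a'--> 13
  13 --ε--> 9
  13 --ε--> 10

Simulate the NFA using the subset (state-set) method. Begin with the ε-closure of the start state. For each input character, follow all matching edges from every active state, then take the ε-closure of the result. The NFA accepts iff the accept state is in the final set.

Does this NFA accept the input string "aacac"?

initial (ε-close {0}): {0,2,4}
'a' @ 1: {1,3,8,9,10}  (accept∈set)
'a' @ 2: {11,12}
'c' @ 3: {}  — dead — no transitions
rest 'ac' ignored (set empty)
end set {} — state 9 not in

Answer: REJECT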